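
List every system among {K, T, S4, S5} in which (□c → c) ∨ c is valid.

T-tableau for the negation ¬((□c → c) ∨ c):
1. ¬((□c → c) ∨ c), u
2. ¬(□c → c), u   [¬∨-rule on 1]
3. ¬c, u   [¬∨-rule on 1]
4. □c, u   [¬→-rule on 2]
5. c, u   [□-rule on 4 via uRu]
Accessibility: uRu
Branch closes: c and ¬c both at u.
Every branch closes (one shown): valid in T, hence also in S4, S5 (every theorem of T is a theorem of S4 and S5).
K-tableau for the negation ¬((□c → c) ∨ c):
1. ¬((□c → c) ∨ c), u
2. ¬(□c → c), u   [¬∨-rule on 1]
3. ¬c, u   [¬∨-rule on 1]
4. □c, u   [¬→-rule on 2]
Complete open branch: countermodel on a K-frame, so not valid in K.

T, S4, S5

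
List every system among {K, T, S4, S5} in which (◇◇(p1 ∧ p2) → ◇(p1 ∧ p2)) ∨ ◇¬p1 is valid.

T-tableau for the negation ¬((◇◇(p1 ∧ p2) → ◇(p1 ∧ p2)) ∨ ◇¬p1):
1. ¬((◇◇(p1 ∧ p2) → ◇(p1 ∧ p2)) ∨ ◇¬p1), w0
2. ¬(◇◇(p1 ∧ p2) → ◇(p1 ∧ p2)), w0
3. ¬◇¬p1, w0
4. ◇◇(p1 ∧ p2), w0
5. ¬◇(p1 ∧ p2), w0
6. p1, w0
7. ¬(p1 ∧ p2), w0
8. ¬p2, w0
9. ◇(p1 ∧ p2), w1
10. p1, w1
11. ¬(p1 ∧ p2), w1
12. ¬p2, w1
13. p1 ∧ p2, w2
14. p1, w2
15. p2, w2
Accessibility: w0Rw0, w0Rw1, w1Rw1, w1Rw2, w2Rw2
Complete open branch: countermodel on a T-frame, so not valid in T, nor in K (the same frame is also a K-frame).
S4-tableau for the negation ¬((◇◇(p1 ∧ p2) → ◇(p1 ∧ p2)) ∨ ◇¬p1):
1. ¬((◇◇(p1 ∧ p2) → ◇(p1 ∧ p2)) ∨ ◇¬p1), w0
2. ¬(◇◇(p1 ∧ p2) → ◇(p1 ∧ p2)), w0
3. ¬◇¬p1, w0
4. ◇◇(p1 ∧ p2), w0
5. ¬◇(p1 ∧ p2), w0
6. p1, w0
7. ¬(p1 ∧ p2), w0
8. ¬p2, w0
9. ◇(p1 ∧ p2), w1
10. p1, w1
11. ¬(p1 ∧ p2), w1
12. ¬p2, w1
13. p1 ∧ p2, w2
14. p1, w2
15. p2, w2
16. ¬(p1 ∧ p2), w2
17. ¬p2, w2
Accessibility: w0Rw0, w0Rw1, w0Rw2, w1Rw1, w1Rw2, w2Rw2
Branch closes: p2 and ¬p2 both at w2.
Every branch closes (one shown): valid in S4, hence also in S5 (every theorem of S4 is a theorem of S5).

S4, S5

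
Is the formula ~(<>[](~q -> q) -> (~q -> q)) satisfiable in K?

Satisfiable

1. ~(<>[](~q -> q) -> (~q -> q)), w0
2. <>[](~q -> q), w0   [~->-rule on 1]
3. ~(~q -> q), w0   [~->-rule on 1]
4. ~q, w0   [~->-rule on 3]
5. [](~q -> q), w1   [<>-rule on 2: fresh world w1, w0Rw1]
Accessibility: w0Rw1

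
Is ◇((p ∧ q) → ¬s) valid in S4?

Tableau for the negation ¬◇((p ∧ q) → ¬s):
1. ¬◇((p ∧ q) → ¬s), u
2. ¬((p ∧ q) → ¬s), u
3. p ∧ q, u
4. s, u
5. p, u
6. q, u
Accessibility: uRu
The negation has an open branch (countermodel exists).

Invalid (countermodel exists)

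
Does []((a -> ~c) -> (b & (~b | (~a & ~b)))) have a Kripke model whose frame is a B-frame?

1. []((a -> ~c) -> (b & (~b | (~a & ~b)))), 0
2. (a -> ~c) -> (b & (~b | (~a & ~b))), 0
3. ~(a -> ~c), 0
4. a, 0
5. c, 0
Accessibility: 0R0

Yes, satisfiable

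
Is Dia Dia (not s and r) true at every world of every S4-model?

Tableau for the negation not Dia Dia (not s and r):
1. not Dia Dia (not s and r), u
2. not Dia (not s and r), u   [neg-Dia-rule on 1 via uRu]
3. not (not s and r), u   [neg-Dia-rule on 2 via uRu]
4. not r, u   [neg-and-rule on 3 (branches; this branch)]
Accessibility: uRu
The negation has an open branch (countermodel exists).

Invalid (countermodel exists)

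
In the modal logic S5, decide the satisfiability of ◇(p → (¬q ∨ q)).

1. ◇(p → (¬q ∨ q)), w0
2. p → (¬q ∨ q), w1
3. ¬q ∨ q, w1
4. q, w1
Accessibility: w0Rw0, w0Rw1, w1Rw0, w1Rw1

Satisfiable (open branch found)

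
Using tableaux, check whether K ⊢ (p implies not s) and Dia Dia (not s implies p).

Invalid (countermodel exists)

Tableau for the negation not ((p implies not s) and Dia Dia (not s implies p)):
1. not ((p implies not s) and Dia Dia (not s implies p)), u
2. not Dia Dia (not s implies p), u
The negation has an open branch (countermodel exists).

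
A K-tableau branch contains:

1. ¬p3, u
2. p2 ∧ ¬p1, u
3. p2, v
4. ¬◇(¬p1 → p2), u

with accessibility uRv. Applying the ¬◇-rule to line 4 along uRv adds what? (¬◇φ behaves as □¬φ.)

¬◇φ behaves as □¬φ: propagate the negated body to each accessible world.

¬(¬p1 → p2), v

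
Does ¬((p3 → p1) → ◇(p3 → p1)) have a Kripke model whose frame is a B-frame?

1. ¬((p3 → p1) → ◇(p3 → p1)), 0
2. p3 → p1, 0   [¬→-rule on 1]
3. ¬◇(p3 → p1), 0   [¬→-rule on 1]
4. ¬(p3 → p1), 0   [¬◇-rule on 3 via 0R0]
5. p3, 0   [¬→-rule on 4]
6. ¬p1, 0   [¬→-rule on 4]
7. p1, 0   [→-rule on 2 (branches; this branch)]
Accessibility: 0R0
Branch closes: p1 and ¬p1 both at 0.
Every branch closes; the branch above is one of them.

No, unsatisfiable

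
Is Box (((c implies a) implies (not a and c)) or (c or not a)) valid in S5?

Tableau for the negation not Box (((c implies a) implies (not a and c)) or (c or not a)):
1. not Box (((c implies a) implies (not a and c)) or (c or not a)), 0
2. not (((c implies a) implies (not a and c)) or (c or not a)), 1
3. not ((c implies a) implies (not a and c)), 1
4. not (c or not a), 1
5. c implies a, 1
6. not (not a and c), 1
7. not c, 1
8. a, 1
Accessibility: 0R0, 0R1, 1R0, 1R1
The negation has an open branch (countermodel exists).

Not valid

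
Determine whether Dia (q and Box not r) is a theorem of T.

Tableau for the negation not Dia (q and Box not r):
1. not Dia (q and Box not r), w0
2. not (q and Box not r), w0
3. not Box not r, w0
4. r, w1
5. not (q and Box not r), w1
6. not Box not r, w1
7. r, w2
Accessibility: w0Rw0, w0Rw1, w1Rw1, w1Rw2, w2Rw2
The negation has an open branch (countermodel exists).

No, not valid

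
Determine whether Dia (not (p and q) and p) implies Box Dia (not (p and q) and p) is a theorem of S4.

Tableau for the negation not (Dia (not (p and q) and p) implies Box Dia (not (p and q) and p)):
1. not (Dia (not (p and q) and p) implies Box Dia (not (p and q) and p)), u
2. Dia (not (p and q) and p), u
3. not Box Dia (not (p and q) and p), u
4. not (p and q) and p, v
5. not (p and q), v
6. p, v
7. not q, v
8. not Dia (not (p and q) and p), w
9. not (not (p and q) and p), w
10. not p, w
Accessibility: uRu, uRv, uRw, vRv, wRw
The negation has an open branch (countermodel exists).

Invalid (countermodel exists)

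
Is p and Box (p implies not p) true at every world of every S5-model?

No, not valid

Tableau for the negation not (p and Box (p implies not p)):
1. not (p and Box (p implies not p)), 0
2. not Box (p implies not p), 0
3. not (p implies not p), 1
4. p, 1
Accessibility: 0R0, 0R1, 1R0, 1R1
The negation has an open branch (countermodel exists).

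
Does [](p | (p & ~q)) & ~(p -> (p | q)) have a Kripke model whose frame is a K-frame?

Unsatisfiable

1. [](p | (p & ~q)) & ~(p -> (p | q)), u
2. [](p | (p & ~q)), u
3. ~(p -> (p | q)), u
4. p, u
5. ~(p | q), u
6. ~p, u
7. ~q, u
Branch closes: p and ~p both at u.
(One branch shown.) All branches close.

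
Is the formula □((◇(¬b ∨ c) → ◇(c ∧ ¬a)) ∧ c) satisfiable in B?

1. □((◇(¬b ∨ c) → ◇(c ∧ ¬a)) ∧ c), w0
2. (◇(¬b ∨ c) → ◇(c ∧ ¬a)) ∧ c, w0
3. ◇(¬b ∨ c) → ◇(c ∧ ¬a), w0
4. c, w0
5. ◇(c ∧ ¬a), w0
6. c ∧ ¬a, w1
7. c, w1
8. ¬a, w1
9. (◇(¬b ∨ c) → ◇(c ∧ ¬a)) ∧ c, w1
10. ◇(¬b ∨ c) → ◇(c ∧ ¬a), w1
11. ◇(c ∧ ¬a), w1
12. c ∧ ¬a, w2
13. c, w2
14. ¬a, w2
Accessibility: w0Rw0, w0Rw1, w1Rw0, w1Rw1, w1Rw2, w2Rw1, w2Rw2

Satisfiable (open branch found)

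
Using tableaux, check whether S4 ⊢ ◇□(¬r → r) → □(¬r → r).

Tableau for the negation ¬(◇□(¬r → r) → □(¬r → r)):
1. ¬(◇□(¬r → r) → □(¬r → r)), w0
2. ◇□(¬r → r), w0
3. ¬□(¬r → r), w0
4. □(¬r → r), w1
5. ¬r → r, w1
6. r, w1
7. ¬(¬r → r), w2
8. ¬r, w2
Accessibility: w0Rw0, w0Rw1, w0Rw2, w1Rw1, w2Rw2
The negation has an open branch (countermodel exists).

Not valid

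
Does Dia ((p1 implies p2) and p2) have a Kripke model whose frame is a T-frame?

Satisfiable

1. Dia ((p1 implies p2) and p2), u
2. (p1 implies p2) and p2, v
3. p1 implies p2, v
4. p2, v
Accessibility: uRu, uRv, vRv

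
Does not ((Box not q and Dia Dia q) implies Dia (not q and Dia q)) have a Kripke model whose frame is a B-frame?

1. not ((Box not q and Dia Dia q) implies Dia (not q and Dia q)), 0
2. Box not q and Dia Dia q, 0
3. not Dia (not q and Dia q), 0
4. Box not q, 0
5. Dia Dia q, 0
6. not (not q and Dia q), 0
7. not q, 0
8. not Dia q, 0
9. Dia q, 1
10. not (not q and Dia q), 1
11. not q, 1
12. not Dia q, 1
13. q, 2
14. not q, 2
Accessibility: 0R0, 0R1, 1R0, 1R1, 1R2, 2R1, 2R2
Branch closes: q and not q both at 2.
All branches of the tableau close; one closing branch shown above.

Unsatisfiable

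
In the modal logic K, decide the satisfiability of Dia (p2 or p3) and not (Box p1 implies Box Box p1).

Satisfiable (open branch found)

1. Dia (p2 or p3) and not (Box p1 implies Box Box p1), w0
2. Dia (p2 or p3), w0
3. not (Box p1 implies Box Box p1), w0
4. Box p1, w0
5. not Box Box p1, w0
6. p2 or p3, w1
7. p1, w1
8. p3, w1
9. not Box p1, w2
10. p1, w2
11. not p1, w3
Accessibility: w0Rw1, w0Rw2, w2Rw3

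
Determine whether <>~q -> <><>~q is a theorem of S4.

Yes, valid

Tableau for the negation ~(<>~q -> <><>~q):
1. ~(<>~q -> <><>~q), w0
2. <>~q, w0
3. ~<><>~q, w0
4. ~<>~q, w0
5. q, w0
6. ~q, w1
7. ~<>~q, w1
8. q, w1
Accessibility: w0Rw0, w0Rw1, w1Rw1
Branch closes: q and ~q both at w1.
Every branch of the negation's tableau closes; the branch above is one of them.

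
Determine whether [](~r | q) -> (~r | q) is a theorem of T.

Tableau for the negation ~([](~r | q) -> (~r | q)):
1. ~([](~r | q) -> (~r | q)), w0
2. [](~r | q), w0
3. ~(~r | q), w0
4. r, w0
5. ~q, w0
6. ~r | q, w0
7. q, w0
Accessibility: w0Rw0
Branch closes: q and ~q both at w0.
Every branch of the negation's tableau closes; the branch above is one of them.

Valid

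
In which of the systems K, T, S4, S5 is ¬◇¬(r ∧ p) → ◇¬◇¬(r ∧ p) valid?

K-tableau for the negation ¬(¬◇¬(r ∧ p) → ◇¬◇¬(r ∧ p)):
1. ¬(¬◇¬(r ∧ p) → ◇¬◇¬(r ∧ p)), w0
2. ¬◇¬(r ∧ p), w0
3. ¬◇¬◇¬(r ∧ p), w0
Complete open branch: countermodel on a K-frame, so not valid in K.
T-tableau for the negation ¬(¬◇¬(r ∧ p) → ◇¬◇¬(r ∧ p)):
1. ¬(¬◇¬(r ∧ p) → ◇¬◇¬(r ∧ p)), w0
2. ¬◇¬(r ∧ p), w0
3. ¬◇¬◇¬(r ∧ p), w0
4. r ∧ p, w0
5. r, w0
6. p, w0
7. ◇¬(r ∧ p), w0
8. ¬(r ∧ p), w1
9. r ∧ p, w1
10. r, w1
11. p, w1
12. ◇¬(r ∧ p), w1
13. ¬p, w1
Accessibility: w0Rw0, w0Rw1, w1Rw1
Branch closes: p and ¬p both at w1.
Every branch closes (one shown): valid in T, hence also in S4, S5 (every theorem of T is a theorem of S4 and S5).

T, S4, S5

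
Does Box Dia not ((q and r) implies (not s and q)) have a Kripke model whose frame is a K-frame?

Satisfiable

1. Box Dia not ((q and r) implies (not s and q)), w0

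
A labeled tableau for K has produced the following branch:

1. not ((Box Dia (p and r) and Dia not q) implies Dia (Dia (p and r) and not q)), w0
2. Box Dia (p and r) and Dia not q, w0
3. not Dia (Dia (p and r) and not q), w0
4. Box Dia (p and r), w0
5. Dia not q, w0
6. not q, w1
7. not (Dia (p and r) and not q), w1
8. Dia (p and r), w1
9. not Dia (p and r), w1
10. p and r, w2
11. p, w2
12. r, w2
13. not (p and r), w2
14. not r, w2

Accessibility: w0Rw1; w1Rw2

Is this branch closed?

Both r and not r appear at w2.

Closed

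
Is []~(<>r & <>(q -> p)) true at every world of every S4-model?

Not valid

Tableau for the negation ~[]~(<>r & <>(q -> p)):
1. ~[]~(<>r & <>(q -> p)), w0
2. <>r & <>(q -> p), w1   [~[]-rule on 1: fresh world w1, w0Rw1]
3. <>r, w1   [&-rule on 2]
4. <>(q -> p), w1   [&-rule on 2]
5. r, w2   [<>-rule on 3: fresh world w2, w1Rw2]
6. q -> p, w3   [<>-rule on 4: fresh world w3, w1Rw3]
7. p, w3   [->-rule on 6 (branches; this branch)]
Accessibility: w0Rw0, w0Rw1, w0Rw2, w0Rw3, w1Rw1, w1Rw2, w1Rw3, w2Rw2, w3Rw3
The negation has an open branch (countermodel exists).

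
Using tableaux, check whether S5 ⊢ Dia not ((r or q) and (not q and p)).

Tableau for the negation not Dia not ((r or q) and (not q and p)):
1. not Dia not ((r or q) and (not q and p)), u
2. (r or q) and (not q and p), u
3. r or q, u
4. not q and p, u
5. not q, u
6. p, u
7. r, u
Accessibility: uRu
The negation has an open branch (countermodel exists).

No, not valid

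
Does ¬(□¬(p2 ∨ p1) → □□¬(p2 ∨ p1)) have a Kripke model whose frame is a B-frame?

1. ¬(□¬(p2 ∨ p1) → □□¬(p2 ∨ p1)), u
2. □¬(p2 ∨ p1), u   [¬→-rule on 1]
3. ¬□□¬(p2 ∨ p1), u   [¬→-rule on 1]
4. ¬(p2 ∨ p1), u   [□-rule on 2 via uRu]
5. ¬p2, u   [¬∨-rule on 4]
6. ¬p1, u   [¬∨-rule on 4]
7. ¬□¬(p2 ∨ p1), v   [¬□-rule on 3: fresh world v, uRv]
8. ¬(p2 ∨ p1), v   [□-rule on 2 via uRv]
9. ¬p2, v   [¬∨-rule on 8]
10. ¬p1, v   [¬∨-rule on 8]
11. p2 ∨ p1, w   [¬□-rule on 7: fresh world w, vRw]
12. p1, w   [∨-rule on 11 (branches; this branch)]
Accessibility: uRu, uRv, vRu, vRv, vRw, wRv, wRw

Yes, satisfiable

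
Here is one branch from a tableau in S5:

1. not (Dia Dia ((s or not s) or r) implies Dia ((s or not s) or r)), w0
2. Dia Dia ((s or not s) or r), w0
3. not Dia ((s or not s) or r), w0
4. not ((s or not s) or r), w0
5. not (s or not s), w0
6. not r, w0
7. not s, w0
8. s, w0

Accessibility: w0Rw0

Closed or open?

Yes, closed

Both s and not s appear at w0.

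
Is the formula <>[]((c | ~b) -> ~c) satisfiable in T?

Yes, satisfiable

1. <>[]((c | ~b) -> ~c), u
2. []((c | ~b) -> ~c), v
3. (c | ~b) -> ~c, v
4. ~c, v
Accessibility: uRu, uRv, vRv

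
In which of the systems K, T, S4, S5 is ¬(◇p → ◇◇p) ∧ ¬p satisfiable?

T-tableau for the formula:
1. ¬(◇p → ◇◇p) ∧ ¬p, 0
2. ¬(◇p → ◇◇p), 0
3. ¬p, 0
4. ◇p, 0
5. ¬◇◇p, 0
6. ¬◇p, 0
7. p, 1
8. ¬◇p, 1
9. ¬p, 1
Accessibility: 0R0, 0R1, 1R1
Branch closes: p and ¬p both at 1.
Every branch closes (one shown): unsatisfiable in T, hence also in S4, S5 (every S4/S5-frame is a T-frame).
K-tableau for the formula:
1. ¬(◇p → ◇◇p) ∧ ¬p, 0
2. ¬(◇p → ◇◇p), 0
3. ¬p, 0
4. ◇p, 0
5. ¬◇◇p, 0
6. p, 1
7. ¬◇p, 1
Accessibility: 0R1
Complete open branch: satisfiable in K.

K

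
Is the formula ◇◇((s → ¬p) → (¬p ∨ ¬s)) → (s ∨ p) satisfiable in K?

1. ◇◇((s → ¬p) → (¬p ∨ ¬s)) → (s ∨ p), w0
2. s ∨ p, w0
3. p, w0

Yes, satisfiable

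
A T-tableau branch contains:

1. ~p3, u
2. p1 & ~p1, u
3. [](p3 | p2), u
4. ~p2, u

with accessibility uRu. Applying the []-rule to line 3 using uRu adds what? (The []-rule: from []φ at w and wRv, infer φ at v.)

p3 | p2, u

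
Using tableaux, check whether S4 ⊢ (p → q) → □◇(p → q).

Tableau for the negation ¬((p → q) → □◇(p → q)):
1. ¬((p → q) → □◇(p → q)), u
2. p → q, u
3. ¬□◇(p → q), u
4. q, u
5. ¬◇(p → q), v
6. ¬(p → q), v
7. p, v
8. ¬q, v
Accessibility: uRu, uRv, vRv
The negation has an open branch (countermodel exists).

No, not valid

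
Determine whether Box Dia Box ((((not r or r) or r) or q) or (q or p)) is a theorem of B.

Tableau for the negation not Box Dia Box ((((not r or r) or r) or q) or (q or p)):
1. not Box Dia Box ((((not r or r) or r) or q) or (q or p)), w0
2. not Dia Box ((((not r or r) or r) or q) or (q or p)), w1
3. not Box ((((not r or r) or r) or q) or (q or p)), w0
4. not Box ((((not r or r) or r) or q) or (q or p)), w1
5. not ((((not r or r) or r) or q) or (q or p)), w2
6. not (((not r or r) or r) or q), w2
7. not (q or p), w2
8. not ((not r or r) or r), w2
9. not q, w2
10. not p, w2
11. not (not r or r), w2
12. not r, w2
13. r, w2
Accessibility: w0Rw0, w0Rw1, w0Rw2, w1Rw0, w1Rw1, w2Rw0, w2Rw2
Branch closes: r and not r both at w2.
All branches of the negation close; one closing branch shown above.

Valid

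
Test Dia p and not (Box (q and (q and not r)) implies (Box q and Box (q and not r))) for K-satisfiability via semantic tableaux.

1. Dia p and not (Box (q and (q and not r)) implies (Box q and Box (q and not r))), u
2. Dia p, u   [and-rule on 1]
3. not (Box (q and (q and not r)) implies (Box q and Box (q and not r))), u   [and-rule on 1]
4. Box (q and (q and not r)), u   [neg-implies-rule on 3]
5. not (Box q and Box (q and not r)), u   [neg-implies-rule on 3]
6. not Box (q and not r), u   [neg-and-rule on 5 (branches; this branch)]
7. p, v   [Dia-rule on 2: fresh world v, uRv]
8. q and (q and not r), v   [Box-rule on 4 via uRv]
9. q, v   [and-rule on 8]
10. q and not r, v   [and-rule on 8]
11. not r, v   [and-rule on 10]
12. not (q and not r), w   [neg-Box-rule on 6: fresh world w, uRw]
13. q and (q and not r), w   [Box-rule on 4 via uRw]
14. q, w   [and-rule on 13]
15. q and not r, w   [and-rule on 13]
16. not r, w   [and-rule on 15]
17. r, w   [neg-and-rule on 12 (branches; this branch)]
Accessibility: uRv, uRw
Branch closes: r and not r both at w.
Every branch closes; the branch above is one of them.

Unsatisfiable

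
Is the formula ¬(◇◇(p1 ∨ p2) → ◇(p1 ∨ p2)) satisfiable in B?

1. ¬(◇◇(p1 ∨ p2) → ◇(p1 ∨ p2)), w0
2. ◇◇(p1 ∨ p2), w0   [¬→-rule on 1]
3. ¬◇(p1 ∨ p2), w0   [¬→-rule on 1]
4. ¬(p1 ∨ p2), w0   [¬◇-rule on 3 via w0Rw0]
5. ¬p1, w0   [¬∨-rule on 4]
6. ¬p2, w0   [¬∨-rule on 4]
7. ◇(p1 ∨ p2), w1   [◇-rule on 2: fresh world w1, w0Rw1]
8. ¬(p1 ∨ p2), w1   [¬◇-rule on 3 via w0Rw1]
9. ¬p1, w1   [¬∨-rule on 8]
10. ¬p2, w1   [¬∨-rule on 8]
11. p1 ∨ p2, w2   [◇-rule on 7: fresh world w2, w1Rw2]
12. p2, w2   [∨-rule on 11 (branches; this branch)]
Accessibility: w0Rw0, w0Rw1, w1Rw0, w1Rw1, w1Rw2, w2Rw1, w2Rw2

Yes, satisfiable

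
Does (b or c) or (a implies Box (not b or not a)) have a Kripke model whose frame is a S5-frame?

1. (b or c) or (a implies Box (not b or not a)), 0
2. a implies Box (not b or not a), 0
3. Box (not b or not a), 0
4. not b or not a, 0
5. not a, 0
Accessibility: 0R0

Satisfiable (open branch found)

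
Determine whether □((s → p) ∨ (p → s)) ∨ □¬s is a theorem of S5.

Yes, valid

Tableau for the negation ¬(□((s → p) ∨ (p → s)) ∨ □¬s):
1. ¬(□((s → p) ∨ (p → s)) ∨ □¬s), 0
2. ¬□((s → p) ∨ (p → s)), 0
3. ¬□¬s, 0
4. ¬((s → p) ∨ (p → s)), 1
5. ¬(s → p), 1
6. ¬(p → s), 1
7. s, 1
8. ¬p, 1
9. p, 1
10. ¬s, 1
Accessibility: 0R0, 0R1, 1R0, 1R1
Branch closes: p and ¬p both at 1.
Every branch of the negation's tableau closes; the branch above is one of them.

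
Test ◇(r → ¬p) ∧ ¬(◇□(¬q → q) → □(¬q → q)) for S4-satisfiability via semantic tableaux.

Yes, satisfiable

1. ◇(r → ¬p) ∧ ¬(◇□(¬q → q) → □(¬q → q)), u
2. ◇(r → ¬p), u
3. ¬(◇□(¬q → q) → □(¬q → q)), u
4. ◇□(¬q → q), u
5. ¬□(¬q → q), u
6. r → ¬p, v
7. ¬p, v
8. □(¬q → q), w
9. ¬q → q, w
10. q, w
11. ¬(¬q → q), x
12. ¬q, x
Accessibility: uRu, uRv, uRw, uRx, vRv, wRw, xRx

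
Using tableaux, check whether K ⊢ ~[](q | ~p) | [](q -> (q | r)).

Tableau for the negation ~(~[](q | ~p) | [](q -> (q | r))):
1. ~(~[](q | ~p) | [](q -> (q | r))), 0
2. [](q | ~p), 0   [~|-rule on 1]
3. ~[](q -> (q | r)), 0   [~|-rule on 1]
4. ~(q -> (q | r)), 1   [~[]-rule on 3: fresh world 1, 0R1]
5. q, 1   [~->-rule on 4]
6. ~(q | r), 1   [~->-rule on 4]
7. ~q, 1   [~|-rule on 6]
8. ~r, 1   [~|-rule on 6]
Accessibility: 0R1
Branch closes: q and ~q both at 1.
Every branch of the negation's tableau closes; the branch above is one of them.

Valid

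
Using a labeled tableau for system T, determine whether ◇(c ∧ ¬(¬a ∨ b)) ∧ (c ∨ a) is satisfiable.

1. ◇(c ∧ ¬(¬a ∨ b)) ∧ (c ∨ a), u
2. ◇(c ∧ ¬(¬a ∨ b)), u
3. c ∨ a, u
4. a, u
5. c ∧ ¬(¬a ∨ b), v
6. c, v
7. ¬(¬a ∨ b), v
8. a, v
9. ¬b, v
Accessibility: uRu, uRv, vRv

Yes, satisfiable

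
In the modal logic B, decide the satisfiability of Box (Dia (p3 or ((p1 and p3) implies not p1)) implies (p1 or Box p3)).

1. Box (Dia (p3 or ((p1 and p3) implies not p1)) implies (p1 or Box p3)), w0
2. Dia (p3 or ((p1 and p3) implies not p1)) implies (p1 or Box p3), w0
3. p1 or Box p3, w0
4. Box p3, w0
5. p3, w0
Accessibility: w0Rw0

Satisfiable (open branch found)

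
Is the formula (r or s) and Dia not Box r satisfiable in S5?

Yes, satisfiable

1. (r or s) and Dia not Box r, u
2. r or s, u
3. Dia not Box r, u
4. s, u
5. not Box r, v
6. not r, w
Accessibility: uRu, uRv, uRw, vRu, vRv, vRw, wRu, wRv, wRw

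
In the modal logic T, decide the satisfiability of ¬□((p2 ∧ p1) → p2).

Unsatisfiable (every branch closes)

1. ¬□((p2 ∧ p1) → p2), u
2. ¬((p2 ∧ p1) → p2), v
3. p2 ∧ p1, v
4. ¬p2, v
5. p2, v
6. p1, v
Accessibility: uRu, uRv, vRv
Branch closes: p2 and ¬p2 both at v.
(One branch shown.) All branches close.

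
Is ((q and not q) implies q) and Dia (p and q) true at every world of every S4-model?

Tableau for the negation not (((q and not q) implies q) and Dia (p and q)):
1. not (((q and not q) implies q) and Dia (p and q)), 0
2. not Dia (p and q), 0   [neg-and-rule on 1 (branches; this branch)]
3. not (p and q), 0   [neg-Dia-rule on 2 via 0R0]
4. not q, 0   [neg-and-rule on 3 (branches; this branch)]
Accessibility: 0R0
The negation has an open branch (countermodel exists).

Invalid (countermodel exists)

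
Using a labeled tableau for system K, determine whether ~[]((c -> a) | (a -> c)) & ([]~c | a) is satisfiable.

1. ~[]((c -> a) | (a -> c)) & ([]~c | a), w0
2. ~[]((c -> a) | (a -> c)), w0
3. []~c | a, w0
4. a, w0
5. ~((c -> a) | (a -> c)), w1
6. ~(c -> a), w1
7. ~(a -> c), w1
8. c, w1
9. ~a, w1
10. a, w1
11. ~c, w1
Accessibility: w0Rw1
Branch closes: a and ~a both at w1.
All branches of the tableau close; one closing branch shown above.

Unsatisfiable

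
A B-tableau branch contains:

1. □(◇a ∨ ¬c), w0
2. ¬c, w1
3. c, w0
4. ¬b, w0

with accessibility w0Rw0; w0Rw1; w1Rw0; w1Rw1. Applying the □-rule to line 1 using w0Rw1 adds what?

◇a ∨ ¬c, w1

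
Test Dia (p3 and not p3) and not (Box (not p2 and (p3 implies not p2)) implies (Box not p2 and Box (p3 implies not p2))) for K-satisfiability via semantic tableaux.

Unsatisfiable (every branch closes)

1. Dia (p3 and not p3) and not (Box (not p2 and (p3 implies not p2)) implies (Box not p2 and Box (p3 implies not p2))), u
2. Dia (p3 and not p3), u
3. not (Box (not p2 and (p3 implies not p2)) implies (Box not p2 and Box (p3 implies not p2))), u
4. Box (not p2 and (p3 implies not p2)), u
5. not (Box not p2 and Box (p3 implies not p2)), u
6. not Box (p3 implies not p2), u
7. p3 and not p3, v
8. p3, v
9. not p3, v
Accessibility: uRv
Branch closes: p3 and not p3 both at v.
All branches of the tableau close; one closing branch shown above.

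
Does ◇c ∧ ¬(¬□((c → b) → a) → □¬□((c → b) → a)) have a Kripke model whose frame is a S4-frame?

Yes, satisfiable

1. ◇c ∧ ¬(¬□((c → b) → a) → □¬□((c → b) → a)), w0
2. ◇c, w0
3. ¬(¬□((c → b) → a) → □¬□((c → b) → a)), w0
4. ¬□((c → b) → a), w0
5. ¬□¬□((c → b) → a), w0
6. c, w1
7. ¬((c → b) → a), w2
8. c → b, w2
9. ¬a, w2
10. b, w2
11. □((c → b) → a), w3
12. (c → b) → a, w3
13. a, w3
Accessibility: w0Rw0, w0Rw1, w0Rw2, w0Rw3, w1Rw1, w2Rw2, w3Rw3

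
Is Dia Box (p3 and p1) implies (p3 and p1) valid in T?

No, not valid

Tableau for the negation not (Dia Box (p3 and p1) implies (p3 and p1)):
1. not (Dia Box (p3 and p1) implies (p3 and p1)), w0
2. Dia Box (p3 and p1), w0   [neg-implies-rule on 1]
3. not (p3 and p1), w0   [neg-implies-rule on 1]
4. not p1, w0   [neg-and-rule on 3 (branches; this branch)]
5. Box (p3 and p1), w1   [Dia-rule on 2: fresh world w1, w0Rw1]
6. p3 and p1, w1   [Box-rule on 5 via w1Rw1]
7. p3, w1   [and-rule on 6]
8. p1, w1   [and-rule on 6]
Accessibility: w0Rw0, w0Rw1, w1Rw1
The negation has an open branch (countermodel exists).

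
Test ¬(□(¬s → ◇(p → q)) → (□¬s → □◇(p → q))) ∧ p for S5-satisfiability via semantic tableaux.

Unsatisfiable

1. ¬(□(¬s → ◇(p → q)) → (□¬s → □◇(p → q))) ∧ p, w0
2. ¬(□(¬s → ◇(p → q)) → (□¬s → □◇(p → q))), w0
3. p, w0
4. □(¬s → ◇(p → q)), w0
5. ¬(□¬s → □◇(p → q)), w0
6. □¬s, w0
7. ¬□◇(p → q), w0
8. ¬s → ◇(p → q), w0
9. ¬s, w0
10. ◇(p → q), w0
11. ¬◇(p → q), w1
12. ¬s → ◇(p → q), w1
13. ¬s, w1
14. ¬(p → q), w0
15. ¬q, w0
16. ¬(p → q), w1
17. p, w1
18. ¬q, w1
19. ◇(p → q), w1
20. p → q, w2
21. ¬s → ◇(p → q), w2
22. ¬s, w2
23. ¬(p → q), w2
24. p, w2
25. ¬q, w2
26. q, w2
Accessibility: w0Rw0, w0Rw1, w0Rw2, w1Rw0, w1Rw1, w1Rw2, w2Rw0, w2Rw1, w2Rw2
Branch closes: q and ¬q both at w2.
All branches of the tableau close; one closing branch shown above.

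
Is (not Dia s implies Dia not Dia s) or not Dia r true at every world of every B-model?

Valid in B

Tableau for the negation not ((not Dia s implies Dia not Dia s) or not Dia r):
1. not ((not Dia s implies Dia not Dia s) or not Dia r), w0
2. not (not Dia s implies Dia not Dia s), w0
3. Dia r, w0
4. not Dia s, w0
5. not Dia not Dia s, w0
6. not s, w0
7. Dia s, w0
8. r, w1
9. not s, w1
10. Dia s, w1
11. s, w2
12. not s, w2
Accessibility: w0Rw0, w0Rw1, w0Rw2, w1Rw0, w1Rw1, w2Rw0, w2Rw2
Branch closes: s and not s both at w2.
All branches of the negation close; one closing branch shown above.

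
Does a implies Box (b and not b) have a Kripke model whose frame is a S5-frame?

Satisfiable

1. a implies Box (b and not b), 0
2. not a, 0   [implies-rule on 1 (branches; this branch)]
Accessibility: 0R0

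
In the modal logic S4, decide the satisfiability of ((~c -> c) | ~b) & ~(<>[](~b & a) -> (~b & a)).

Satisfiable

1. ((~c -> c) | ~b) & ~(<>[](~b & a) -> (~b & a)), 0
2. (~c -> c) | ~b, 0
3. ~(<>[](~b & a) -> (~b & a)), 0
4. <>[](~b & a), 0
5. ~(~b & a), 0
6. ~b, 0
7. ~a, 0
8. [](~b & a), 1
9. ~b & a, 1
10. ~b, 1
11. a, 1
Accessibility: 0R0, 0R1, 1R1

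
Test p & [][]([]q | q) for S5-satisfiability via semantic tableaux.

Satisfiable

1. p & [][]([]q | q), 0
2. p, 0
3. [][]([]q | q), 0
4. []([]q | q), 0
5. []q | q, 0
6. q, 0
Accessibility: 0R0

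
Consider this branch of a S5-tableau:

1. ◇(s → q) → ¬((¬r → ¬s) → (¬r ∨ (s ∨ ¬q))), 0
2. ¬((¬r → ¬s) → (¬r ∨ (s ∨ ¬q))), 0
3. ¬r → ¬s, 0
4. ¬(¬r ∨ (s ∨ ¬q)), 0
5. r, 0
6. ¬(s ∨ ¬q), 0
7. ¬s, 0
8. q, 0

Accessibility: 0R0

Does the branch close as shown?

Not closed

No atom appears with both signs at the same world.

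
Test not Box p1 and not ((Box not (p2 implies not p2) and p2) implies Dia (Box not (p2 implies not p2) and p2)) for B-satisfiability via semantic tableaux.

Unsatisfiable (every branch closes)

1. not Box p1 and not ((Box not (p2 implies not p2) and p2) implies Dia (Box not (p2 implies not p2) and p2)), w0
2. not Box p1, w0   [and-rule on 1]
3. not ((Box not (p2 implies not p2) and p2) implies Dia (Box not (p2 implies not p2) and p2)), w0   [and-rule on 1]
4. Box not (p2 implies not p2) and p2, w0   [neg-implies-rule on 3]
5. not Dia (Box not (p2 implies not p2) and p2), w0   [neg-implies-rule on 3]
6. Box not (p2 implies not p2), w0   [and-rule on 4]
7. p2, w0   [and-rule on 4]
8. not (Box not (p2 implies not p2) and p2), w0   [neg-Dia-rule on 5 via w0Rw0]
9. not (p2 implies not p2), w0   [Box-rule on 6 via w0Rw0]
10. not Box not (p2 implies not p2), w0   [neg-and-rule on 8 (branches; this branch)]
11. not p1, w1   [neg-Box-rule on 2: fresh world w1, w0Rw1]
12. not (Box not (p2 implies not p2) and p2), w1   [neg-Dia-rule on 5 via w0Rw1]
13. not (p2 implies not p2), w1   [Box-rule on 6 via w0Rw1]
14. p2, w1   [neg-implies-rule on 13]
15. not Box not (p2 implies not p2), w1   [neg-and-rule on 12 (branches; this branch)]
16. p2 implies not p2, w2   [neg-Box-rule on 10: fresh world w2, w0Rw2]
17. not (Box not (p2 implies not p2) and p2), w2   [neg-Dia-rule on 5 via w0Rw2]
18. not (p2 implies not p2), w2   [Box-rule on 6 via w0Rw2]
19. p2, w2   [neg-implies-rule on 18]
20. not p2, w2   [implies-rule on 16 (branches; this branch)]
Accessibility: w0Rw0, w0Rw1, w0Rw2, w1Rw0, w1Rw1, w2Rw0, w2Rw2
Branch closes: p2 and not p2 both at w2.
Every branch closes; the branch above is one of them.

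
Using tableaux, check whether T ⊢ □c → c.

Tableau for the negation ¬(□c → c):
1. ¬(□c → c), w0
2. □c, w0   [¬→-rule on 1]
3. ¬c, w0   [¬→-rule on 1]
4. c, w0   [□-rule on 2 via w0Rw0]
Accessibility: w0Rw0
Branch closes: c and ¬c both at w0.
All branches of the negation close; one closing branch shown above.

Valid in T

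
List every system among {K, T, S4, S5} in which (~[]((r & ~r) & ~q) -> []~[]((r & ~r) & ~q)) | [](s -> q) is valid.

T-tableau for the negation ~((~[]((r & ~r) & ~q) -> []~[]((r & ~r) & ~q)) | [](s -> q)):
1. ~((~[]((r & ~r) & ~q) -> []~[]((r & ~r) & ~q)) | [](s -> q)), u
2. ~(~[]((r & ~r) & ~q) -> []~[]((r & ~r) & ~q)), u
3. ~[](s -> q), u
4. ~[]((r & ~r) & ~q), u
5. ~[]~[]((r & ~r) & ~q), u
6. ~(s -> q), v
7. s, v
8. ~q, v
9. ~((r & ~r) & ~q), w
10. ~(r & ~r), w
11. r, w
12. []((r & ~r) & ~q), x
13. (r & ~r) & ~q, x
14. r & ~r, x
15. ~q, x
16. r, x
17. ~r, x
Accessibility: uRu, uRv, uRw, uRx, vRv, wRw, xRx
Branch closes: r and ~r both at x.
Every branch closes (one shown): valid in T, hence also in S4, S5 (every theorem of T is a theorem of S4 and S5).
K-tableau for the negation ~((~[]((r & ~r) & ~q) -> []~[]((r & ~r) & ~q)) | [](s -> q)):
1. ~((~[]((r & ~r) & ~q) -> []~[]((r & ~r) & ~q)) | [](s -> q)), u
2. ~(~[]((r & ~r) & ~q) -> []~[]((r & ~r) & ~q)), u
3. ~[](s -> q), u
4. ~[]((r & ~r) & ~q), u
5. ~[]~[]((r & ~r) & ~q), u
6. ~(s -> q), v
7. s, v
8. ~q, v
9. ~((r & ~r) & ~q), w
10. q, w
11. []((r & ~r) & ~q), x
Accessibility: uRv, uRw, uRx
Complete open branch: countermodel on a K-frame, so not valid in K.

T, S4, S5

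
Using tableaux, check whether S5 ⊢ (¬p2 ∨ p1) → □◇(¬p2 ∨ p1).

Tableau for the negation ¬((¬p2 ∨ p1) → □◇(¬p2 ∨ p1)):
1. ¬((¬p2 ∨ p1) → □◇(¬p2 ∨ p1)), 0
2. ¬p2 ∨ p1, 0
3. ¬□◇(¬p2 ∨ p1), 0
4. p1, 0
5. ¬◇(¬p2 ∨ p1), 1
6. ¬(¬p2 ∨ p1), 0
7. p2, 0
8. ¬p1, 0
Accessibility: 0R0, 0R1, 1R0, 1R1
Branch closes: p1 and ¬p1 both at 0.
Every branch of the negation's tableau closes; the branch above is one of them.

Yes, valid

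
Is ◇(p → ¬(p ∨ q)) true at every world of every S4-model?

No, not valid

Tableau for the negation ¬◇(p → ¬(p ∨ q)):
1. ¬◇(p → ¬(p ∨ q)), w0
2. ¬(p → ¬(p ∨ q)), w0   [¬◇-rule on 1 via w0Rw0]
3. p, w0   [¬→-rule on 2]
4. p ∨ q, w0   [¬→-rule on 2]
5. q, w0   [∨-rule on 4 (branches; this branch)]
Accessibility: w0Rw0
The negation has an open branch (countermodel exists).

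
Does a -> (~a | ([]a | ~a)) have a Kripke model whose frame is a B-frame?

1. a -> (~a | ([]a | ~a)), w0
2. ~a | ([]a | ~a), w0
3. []a | ~a, w0
4. ~a, w0
Accessibility: w0Rw0

Satisfiable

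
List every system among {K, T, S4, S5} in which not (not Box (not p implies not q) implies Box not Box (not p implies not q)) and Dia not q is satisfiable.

S5-tableau for the formula:
1. not (not Box (not p implies not q) implies Box not Box (not p implies not q)) and Dia not q, 0
2. not (not Box (not p implies not q) implies Box not Box (not p implies not q)), 0   [and-rule on 1]
3. Dia not q, 0   [and-rule on 1]
4. not Box (not p implies not q), 0   [neg-implies-rule on 2]
5. not Box not Box (not p implies not q), 0   [neg-implies-rule on 2]
6. not q, 1   [Dia-rule on 3: fresh world 1, 0R1]
7. not (not p implies not q), 2   [neg-Box-rule on 4: fresh world 2, 0R2]
8. not p, 2   [neg-implies-rule on 7]
9. q, 2   [neg-implies-rule on 7]
10. Box (not p implies not q), 3   [neg-Box-rule on 5: fresh world 3, 0R3]
11. not p implies not q, 0   [Box-rule on 10 via 3R0]
12. not p implies not q, 1   [Box-rule on 10 via 3R1]
13. not p implies not q, 2   [Box-rule on 10 via 3R2]
14. not p implies not q, 3   [Box-rule on 10 via 3R3]
15. not q, 0   [implies-rule on 11 (branches; this branch)]
16. not q, 2   [implies-rule on 13 (branches; this branch)]
Accessibility: 0R0, 0R1, 0R2, 0R3, 1R0, 1R1, 1R2, 1R3, 2R0, 2R1, 2R2, 2R3, 3R0, 3R1, 3R2, 3R3
Branch closes: q and not q both at 2.
Every branch closes (one shown): unsatisfiable in S5.
S4-tableau for the formula:
1. not (not Box (not p implies not q) implies Box not Box (not p implies not q)) and Dia not q, 0
2. not (not Box (not p implies not q) implies Box not Box (not p implies not q)), 0   [and-rule on 1]
3. Dia not q, 0   [and-rule on 1]
4. not Box (not p implies not q), 0   [neg-implies-rule on 2]
5. not Box not Box (not p implies not q), 0   [neg-implies-rule on 2]
6. not q, 1   [Dia-rule on 3: fresh world 1, 0R1]
7. not (not p implies not q), 2   [neg-Box-rule on 4: fresh world 2, 0R2]
8. not p, 2   [neg-implies-rule on 7]
9. q, 2   [neg-implies-rule on 7]
10. Box (not p implies not q), 3   [neg-Box-rule on 5: fresh world 3, 0R3]
11. not p implies not q, 3   [Box-rule on 10 via 3R3]
12. not q, 3   [implies-rule on 11 (branches; this branch)]
Accessibility: 0R0, 0R1, 0R2, 0R3, 1R1, 2R2, 3R3
Complete open branch: satisfiable in S4, hence also in K, T (this S4-model is also a K-model and a T-model).

K, T, S4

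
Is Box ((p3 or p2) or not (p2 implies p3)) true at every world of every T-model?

Tableau for the negation not Box ((p3 or p2) or not (p2 implies p3)):
1. not Box ((p3 or p2) or not (p2 implies p3)), 0
2. not ((p3 or p2) or not (p2 implies p3)), 1   [neg-Box-rule on 1: fresh world 1, 0R1]
3. not (p3 or p2), 1   [neg-or-rule on 2]
4. p2 implies p3, 1   [neg-or-rule on 2]
5. not p3, 1   [neg-or-rule on 3]
6. not p2, 1   [neg-or-rule on 3]
Accessibility: 0R0, 0R1, 1R1
The negation has an open branch (countermodel exists).

No, not valid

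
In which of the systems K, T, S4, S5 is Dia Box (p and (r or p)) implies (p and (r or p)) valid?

S5-tableau for the negation not (Dia Box (p and (r or p)) implies (p and (r or p))):
1. not (Dia Box (p and (r or p)) implies (p and (r or p))), u
2. Dia Box (p and (r or p)), u   [neg-implies-rule on 1]
3. not (p and (r or p)), u   [neg-implies-rule on 1]
4. not (r or p), u   [neg-and-rule on 3 (branches; this branch)]
5. not r, u   [neg-or-rule on 4]
6. not p, u   [neg-or-rule on 4]
7. Box (p and (r or p)), v   [Dia-rule on 2: fresh world v, uRv]
8. p and (r or p), u   [Box-rule on 7 via vRu]
9. p, u   [and-rule on 8]
10. r or p, u   [and-rule on 8]
Accessibility: uRu, uRv, vRu, vRv
Branch closes: p and not p both at u.
Every branch closes (one shown): valid in S5.
S4-tableau for the negation not (Dia Box (p and (r or p)) implies (p and (r or p))):
1. not (Dia Box (p and (r or p)) implies (p and (r or p))), u
2. Dia Box (p and (r or p)), u   [neg-implies-rule on 1]
3. not (p and (r or p)), u   [neg-implies-rule on 1]
4. not (r or p), u   [neg-and-rule on 3 (branches; this branch)]
5. not r, u   [neg-or-rule on 4]
6. not p, u   [neg-or-rule on 4]
7. Box (p and (r or p)), v   [Dia-rule on 2: fresh world v, uRv]
8. p and (r or p), v   [Box-rule on 7 via vRv]
9. p, v   [and-rule on 8]
10. r or p, v   [and-rule on 8]
Accessibility: uRu, uRv, vRv
Complete open branch: countermodel on an S4-frame, so not valid in S4, nor in K, T (the same frame is also a K-frame and a T-frame).

S5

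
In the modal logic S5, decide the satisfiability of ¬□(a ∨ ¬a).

No, unsatisfiable

1. ¬□(a ∨ ¬a), w0
2. ¬(a ∨ ¬a), w1
3. ¬a, w1
4. a, w1
Accessibility: w0Rw0, w0Rw1, w1Rw0, w1Rw1
Branch closes: a and ¬a both at w1.
All branches of the tableau close; one closing branch shown above.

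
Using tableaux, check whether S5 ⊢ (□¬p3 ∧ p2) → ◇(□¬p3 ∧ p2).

Valid

Tableau for the negation ¬((□¬p3 ∧ p2) → ◇(□¬p3 ∧ p2)):
1. ¬((□¬p3 ∧ p2) → ◇(□¬p3 ∧ p2)), u
2. □¬p3 ∧ p2, u   [¬→-rule on 1]
3. ¬◇(□¬p3 ∧ p2), u   [¬→-rule on 1]
4. □¬p3, u   [∧-rule on 2]
5. p2, u   [∧-rule on 2]
6. ¬(□¬p3 ∧ p2), u   [¬◇-rule on 3 via uRu]
7. ¬p3, u   [□-rule on 4 via uRu]
8. ¬□¬p3, u   [¬∧-rule on 6 (branches; this branch)]
9. p3, v   [¬□-rule on 8: fresh world v, uRv]
10. ¬(□¬p3 ∧ p2), v   [¬◇-rule on 3 via uRv]
11. ¬p3, v   [□-rule on 4 via uRv]
Accessibility: uRu, uRv, vRu, vRv
Branch closes: p3 and ¬p3 both at v.
Every branch of the negation's tableau closes; the branch above is one of them.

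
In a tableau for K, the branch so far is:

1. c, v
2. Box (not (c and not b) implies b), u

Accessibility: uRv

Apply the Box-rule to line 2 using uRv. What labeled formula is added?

not (c and not b) implies b, v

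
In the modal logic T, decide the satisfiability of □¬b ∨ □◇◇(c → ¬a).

1. □¬b ∨ □◇◇(c → ¬a), u
2. □◇◇(c → ¬a), u
3. ◇◇(c → ¬a), u
4. ◇(c → ¬a), v
5. ◇◇(c → ¬a), v
6. c → ¬a, w
7. ¬a, w
8. ◇(c → ¬a), x
9. c → ¬a, y
10. ¬a, y
Accessibility: uRu, uRv, vRv, vRw, vRx, wRw, xRx, xRy, yRy

Satisfiable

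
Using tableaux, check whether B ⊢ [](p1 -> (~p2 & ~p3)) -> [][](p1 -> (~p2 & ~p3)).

Tableau for the negation ~([](p1 -> (~p2 & ~p3)) -> [][](p1 -> (~p2 & ~p3))):
1. ~([](p1 -> (~p2 & ~p3)) -> [][](p1 -> (~p2 & ~p3))), w0
2. [](p1 -> (~p2 & ~p3)), w0
3. ~[][](p1 -> (~p2 & ~p3)), w0
4. p1 -> (~p2 & ~p3), w0
5. ~p2 & ~p3, w0
6. ~p2, w0
7. ~p3, w0
8. ~[](p1 -> (~p2 & ~p3)), w1
9. p1 -> (~p2 & ~p3), w1
10. ~p2 & ~p3, w1
11. ~p2, w1
12. ~p3, w1
13. ~(p1 -> (~p2 & ~p3)), w2
14. p1, w2
15. ~(~p2 & ~p3), w2
16. p3, w2
Accessibility: w0Rw0, w0Rw1, w1Rw0, w1Rw1, w1Rw2, w2Rw1, w2Rw2
The negation has an open branch (countermodel exists).

Invalid (countermodel exists)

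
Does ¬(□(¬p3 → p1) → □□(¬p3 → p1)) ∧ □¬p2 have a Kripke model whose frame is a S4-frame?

No, unsatisfiable

1. ¬(□(¬p3 → p1) → □□(¬p3 → p1)) ∧ □¬p2, w0
2. ¬(□(¬p3 → p1) → □□(¬p3 → p1)), w0   [∧-rule on 1]
3. □¬p2, w0   [∧-rule on 1]
4. □(¬p3 → p1), w0   [¬→-rule on 2]
5. ¬□□(¬p3 → p1), w0   [¬→-rule on 2]
6. ¬p2, w0   [□-rule on 3 via w0Rw0]
7. ¬p3 → p1, w0   [□-rule on 4 via w0Rw0]
8. p1, w0   [→-rule on 7 (branches; this branch)]
9. ¬□(¬p3 → p1), w1   [¬□-rule on 5: fresh world w1, w0Rw1]
10. ¬p2, w1   [□-rule on 3 via w0Rw1]
11. ¬p3 → p1, w1   [□-rule on 4 via w0Rw1]
12. p1, w1   [→-rule on 11 (branches; this branch)]
13. ¬(¬p3 → p1), w2   [¬□-rule on 9: fresh world w2, w1Rw2]
14. ¬p3, w2   [¬→-rule on 13]
15. ¬p1, w2   [¬→-rule on 13]
16. ¬p2, w2   [□-rule on 3 via w0Rw2]
17. ¬p3 → p1, w2   [□-rule on 4 via w0Rw2]
18. p1, w2   [→-rule on 17 (branches; this branch)]
Accessibility: w0Rw0, w0Rw1, w0Rw2, w1Rw1, w1Rw2, w2Rw2
Branch closes: p1 and ¬p1 both at w2.
All branches of the tableau close; one closing branch shown above.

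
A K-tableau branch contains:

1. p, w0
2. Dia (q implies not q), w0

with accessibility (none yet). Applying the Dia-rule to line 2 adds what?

a fresh world w1 with w0Rw1, and q implies not q at w1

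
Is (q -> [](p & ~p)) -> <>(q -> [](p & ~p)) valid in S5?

Yes, valid

Tableau for the negation ~((q -> [](p & ~p)) -> <>(q -> [](p & ~p))):
1. ~((q -> [](p & ~p)) -> <>(q -> [](p & ~p))), w0
2. q -> [](p & ~p), w0
3. ~<>(q -> [](p & ~p)), w0
4. ~(q -> [](p & ~p)), w0
5. q, w0
6. ~[](p & ~p), w0
7. [](p & ~p), w0
8. p & ~p, w0
9. p, w0
10. ~p, w0
Accessibility: w0Rw0
Branch closes: p and ~p both at w0.
Every branch of the negation's tableau closes; the branch above is one of them.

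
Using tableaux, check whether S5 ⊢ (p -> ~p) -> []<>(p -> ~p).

Yes, valid

Tableau for the negation ~((p -> ~p) -> []<>(p -> ~p)):
1. ~((p -> ~p) -> []<>(p -> ~p)), u
2. p -> ~p, u   [~->-rule on 1]
3. ~[]<>(p -> ~p), u   [~->-rule on 1]
4. ~p, u   [->-rule on 2 (branches; this branch)]
5. ~<>(p -> ~p), v   [~[]-rule on 3: fresh world v, uRv]
6. ~(p -> ~p), u   [~<>-rule on 5 via vRu]
7. p, u   [~->-rule on 6]
Accessibility: uRu, uRv, vRu, vRv
Branch closes: p and ~p both at u.
Every branch of the negation's tableau closes; the branch above is one of them.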